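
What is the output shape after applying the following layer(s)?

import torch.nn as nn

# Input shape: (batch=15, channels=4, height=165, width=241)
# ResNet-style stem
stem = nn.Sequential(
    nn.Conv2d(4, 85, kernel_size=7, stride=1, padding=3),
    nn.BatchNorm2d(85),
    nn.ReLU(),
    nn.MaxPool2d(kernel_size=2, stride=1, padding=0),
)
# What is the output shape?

Input shape: (15, 4, 165, 241)
  -> after Conv2d 7x7 stride=1: (15, 85, 165, 241)
Output shape: (15, 85, 164, 240)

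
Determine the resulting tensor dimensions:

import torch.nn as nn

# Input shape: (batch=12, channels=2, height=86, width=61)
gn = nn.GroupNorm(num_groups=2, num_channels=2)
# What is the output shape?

Input shape: (12, 2, 86, 61)
Output shape: (12, 2, 86, 61)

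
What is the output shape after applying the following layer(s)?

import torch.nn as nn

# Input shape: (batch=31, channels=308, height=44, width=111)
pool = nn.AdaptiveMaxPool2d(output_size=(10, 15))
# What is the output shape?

Input shape: (31, 308, 44, 111)
Output shape: (31, 308, 10, 15)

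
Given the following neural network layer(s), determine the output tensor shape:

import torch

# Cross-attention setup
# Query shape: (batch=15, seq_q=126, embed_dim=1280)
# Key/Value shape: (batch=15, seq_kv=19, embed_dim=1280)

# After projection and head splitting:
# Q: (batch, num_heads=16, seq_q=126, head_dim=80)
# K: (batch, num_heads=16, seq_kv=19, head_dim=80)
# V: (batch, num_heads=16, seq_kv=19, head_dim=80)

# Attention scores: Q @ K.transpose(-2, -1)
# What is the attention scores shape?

Input shape: (15, 126, 1280)
Output shape: (15, 16, 126, 19)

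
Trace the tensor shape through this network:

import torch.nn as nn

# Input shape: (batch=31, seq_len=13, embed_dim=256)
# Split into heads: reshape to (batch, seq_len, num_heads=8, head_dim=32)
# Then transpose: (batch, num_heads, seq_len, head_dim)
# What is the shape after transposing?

Input shape: (31, 13, 256)
  -> after reshape: (31, 13, 8, 32)
Output shape: (31, 8, 13, 32)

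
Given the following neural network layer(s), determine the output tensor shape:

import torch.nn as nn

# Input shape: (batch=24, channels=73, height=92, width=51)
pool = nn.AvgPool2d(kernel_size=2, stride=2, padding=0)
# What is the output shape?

Input shape: (24, 73, 92, 51)
Output shape: (24, 73, 46, 25)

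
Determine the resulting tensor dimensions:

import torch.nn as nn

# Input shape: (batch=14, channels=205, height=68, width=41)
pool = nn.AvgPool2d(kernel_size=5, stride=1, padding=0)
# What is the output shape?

Input shape: (14, 205, 68, 41)
Output shape: (14, 205, 64, 37)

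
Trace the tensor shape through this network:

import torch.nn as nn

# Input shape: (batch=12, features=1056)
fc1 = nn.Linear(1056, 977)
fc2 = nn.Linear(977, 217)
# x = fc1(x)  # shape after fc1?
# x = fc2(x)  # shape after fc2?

Input shape: (12, 1056)
  -> after fc1: (12, 977)
Output shape: (12, 217)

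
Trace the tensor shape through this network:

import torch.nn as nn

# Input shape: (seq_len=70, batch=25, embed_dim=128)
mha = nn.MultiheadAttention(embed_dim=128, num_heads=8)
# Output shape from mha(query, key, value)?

Input shape: (70, 25, 128)
Output shape: (70, 25, 128)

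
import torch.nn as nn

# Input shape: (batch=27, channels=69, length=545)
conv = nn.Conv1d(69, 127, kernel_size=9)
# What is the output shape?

Input shape: (27, 69, 545)
Output shape: (27, 127, 537)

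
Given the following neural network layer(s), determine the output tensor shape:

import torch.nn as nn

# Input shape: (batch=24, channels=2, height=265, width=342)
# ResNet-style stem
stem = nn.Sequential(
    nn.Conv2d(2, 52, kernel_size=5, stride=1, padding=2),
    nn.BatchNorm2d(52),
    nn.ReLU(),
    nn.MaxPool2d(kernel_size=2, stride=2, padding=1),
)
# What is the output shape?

Input shape: (24, 2, 265, 342)
  -> after Conv2d 5x5 stride=1: (24, 52, 265, 342)
Output shape: (24, 52, 133, 172)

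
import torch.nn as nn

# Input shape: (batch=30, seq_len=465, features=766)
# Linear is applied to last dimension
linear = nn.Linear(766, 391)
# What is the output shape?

Input shape: (30, 465, 766)
Output shape: (30, 465, 391)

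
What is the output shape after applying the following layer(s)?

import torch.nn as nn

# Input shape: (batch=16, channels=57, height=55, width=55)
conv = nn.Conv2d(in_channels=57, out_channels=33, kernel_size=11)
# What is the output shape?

Input shape: (16, 57, 55, 55)
Output shape: (16, 33, 45, 45)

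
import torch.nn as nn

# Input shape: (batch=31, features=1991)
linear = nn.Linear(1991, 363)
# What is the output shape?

Input shape: (31, 1991)
Output shape: (31, 363)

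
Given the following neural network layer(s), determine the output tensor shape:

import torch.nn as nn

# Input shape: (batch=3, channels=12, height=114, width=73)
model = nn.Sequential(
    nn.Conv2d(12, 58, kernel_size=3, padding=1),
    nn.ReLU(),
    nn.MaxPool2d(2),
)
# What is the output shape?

Input shape: (3, 12, 114, 73)
  -> after Conv2d: (3, 58, 114, 73)
  -> after ReLU: (3, 58, 114, 73)
Output shape: (3, 58, 57, 36)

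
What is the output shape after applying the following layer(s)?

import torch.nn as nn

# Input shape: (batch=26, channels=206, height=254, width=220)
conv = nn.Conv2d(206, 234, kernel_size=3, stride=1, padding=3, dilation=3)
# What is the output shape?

Input shape: (26, 206, 254, 220)
Output shape: (26, 234, 254, 220)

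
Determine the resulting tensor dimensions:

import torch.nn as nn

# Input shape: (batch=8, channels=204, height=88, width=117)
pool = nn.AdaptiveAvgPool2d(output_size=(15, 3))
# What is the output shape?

Input shape: (8, 204, 88, 117)
Output shape: (8, 204, 15, 3)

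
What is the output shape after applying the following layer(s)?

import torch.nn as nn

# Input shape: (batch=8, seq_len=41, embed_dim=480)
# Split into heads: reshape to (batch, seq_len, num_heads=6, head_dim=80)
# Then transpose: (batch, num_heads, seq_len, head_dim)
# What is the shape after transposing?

Input shape: (8, 41, 480)
  -> after reshape: (8, 41, 6, 80)
Output shape: (8, 6, 41, 80)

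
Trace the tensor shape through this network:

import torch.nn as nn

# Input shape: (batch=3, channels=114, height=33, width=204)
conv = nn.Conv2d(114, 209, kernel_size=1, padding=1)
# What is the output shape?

Input shape: (3, 114, 33, 204)
Output shape: (3, 209, 35, 206)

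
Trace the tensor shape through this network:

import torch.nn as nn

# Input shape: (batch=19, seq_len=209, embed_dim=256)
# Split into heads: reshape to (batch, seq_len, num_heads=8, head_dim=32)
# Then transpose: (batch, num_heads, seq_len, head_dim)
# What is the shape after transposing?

Input shape: (19, 209, 256)
  -> after reshape: (19, 209, 8, 32)
Output shape: (19, 8, 209, 32)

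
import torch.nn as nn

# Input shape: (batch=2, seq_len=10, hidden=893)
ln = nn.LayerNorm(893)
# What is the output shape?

Input shape: (2, 10, 893)
Output shape: (2, 10, 893)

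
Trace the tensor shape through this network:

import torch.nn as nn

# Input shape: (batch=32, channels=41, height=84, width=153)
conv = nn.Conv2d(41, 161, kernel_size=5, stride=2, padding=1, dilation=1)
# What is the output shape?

Input shape: (32, 41, 84, 153)
Output shape: (32, 161, 41, 76)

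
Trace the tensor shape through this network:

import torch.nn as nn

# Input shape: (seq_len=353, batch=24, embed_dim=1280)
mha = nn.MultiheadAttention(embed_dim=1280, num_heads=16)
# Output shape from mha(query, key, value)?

Input shape: (353, 24, 1280)
Output shape: (353, 24, 1280)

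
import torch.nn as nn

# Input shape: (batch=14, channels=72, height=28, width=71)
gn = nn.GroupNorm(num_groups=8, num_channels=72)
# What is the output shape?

Input shape: (14, 72, 28, 71)
Output shape: (14, 72, 28, 71)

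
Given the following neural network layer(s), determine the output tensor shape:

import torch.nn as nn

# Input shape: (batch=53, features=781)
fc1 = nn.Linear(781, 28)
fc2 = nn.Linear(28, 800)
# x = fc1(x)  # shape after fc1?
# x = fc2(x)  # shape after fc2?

Input shape: (53, 781)
  -> after fc1: (53, 28)
Output shape: (53, 800)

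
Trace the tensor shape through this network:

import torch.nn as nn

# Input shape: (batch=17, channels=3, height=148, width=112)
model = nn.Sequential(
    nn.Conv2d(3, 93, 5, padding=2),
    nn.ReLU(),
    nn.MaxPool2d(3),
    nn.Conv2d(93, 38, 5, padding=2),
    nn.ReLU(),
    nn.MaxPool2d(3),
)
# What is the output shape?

Input shape: (17, 3, 148, 112)
  -> after first Conv2d: (17, 93, 148, 112)
  -> after first MaxPool2d: (17, 93, 49, 37)
  -> after second Conv2d: (17, 38, 49, 37)
Output shape: (17, 38, 16, 12)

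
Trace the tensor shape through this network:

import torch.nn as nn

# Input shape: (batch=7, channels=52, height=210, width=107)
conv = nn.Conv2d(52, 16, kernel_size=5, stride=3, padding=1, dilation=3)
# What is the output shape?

Input shape: (7, 52, 210, 107)
Output shape: (7, 16, 67, 33)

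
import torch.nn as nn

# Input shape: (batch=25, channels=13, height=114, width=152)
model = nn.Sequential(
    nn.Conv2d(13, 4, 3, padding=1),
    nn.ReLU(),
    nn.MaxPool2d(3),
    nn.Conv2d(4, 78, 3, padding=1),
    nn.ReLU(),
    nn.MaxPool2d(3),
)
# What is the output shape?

Input shape: (25, 13, 114, 152)
  -> after first Conv2d: (25, 4, 114, 152)
  -> after first MaxPool2d: (25, 4, 38, 50)
  -> after second Conv2d: (25, 78, 38, 50)
Output shape: (25, 78, 12, 16)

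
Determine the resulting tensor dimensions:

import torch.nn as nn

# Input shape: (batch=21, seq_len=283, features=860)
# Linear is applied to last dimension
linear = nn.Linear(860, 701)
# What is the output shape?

Input shape: (21, 283, 860)
Output shape: (21, 283, 701)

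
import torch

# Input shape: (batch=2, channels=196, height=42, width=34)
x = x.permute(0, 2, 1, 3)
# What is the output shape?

Input shape: (2, 196, 42, 34)
Output shape: (2, 42, 196, 34)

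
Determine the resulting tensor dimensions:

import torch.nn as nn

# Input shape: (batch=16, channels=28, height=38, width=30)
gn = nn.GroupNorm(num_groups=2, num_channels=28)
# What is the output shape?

Input shape: (16, 28, 38, 30)
Output shape: (16, 28, 38, 30)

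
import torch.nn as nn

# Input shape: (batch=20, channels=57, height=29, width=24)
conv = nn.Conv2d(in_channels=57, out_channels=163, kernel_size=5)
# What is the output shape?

Input shape: (20, 57, 29, 24)
Output shape: (20, 163, 25, 20)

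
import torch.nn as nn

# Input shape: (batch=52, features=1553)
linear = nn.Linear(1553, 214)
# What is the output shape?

Input shape: (52, 1553)
Output shape: (52, 214)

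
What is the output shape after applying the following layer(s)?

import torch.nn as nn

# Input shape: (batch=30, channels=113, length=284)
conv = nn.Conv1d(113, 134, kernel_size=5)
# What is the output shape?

Input shape: (30, 113, 284)
Output shape: (30, 134, 280)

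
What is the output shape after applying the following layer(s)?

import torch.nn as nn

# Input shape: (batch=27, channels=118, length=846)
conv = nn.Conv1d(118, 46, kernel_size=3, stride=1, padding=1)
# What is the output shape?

Input shape: (27, 118, 846)
Output shape: (27, 46, 846)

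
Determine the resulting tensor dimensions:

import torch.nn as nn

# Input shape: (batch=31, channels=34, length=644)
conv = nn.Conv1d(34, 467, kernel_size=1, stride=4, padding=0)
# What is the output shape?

Input shape: (31, 34, 644)
Output shape: (31, 467, 161)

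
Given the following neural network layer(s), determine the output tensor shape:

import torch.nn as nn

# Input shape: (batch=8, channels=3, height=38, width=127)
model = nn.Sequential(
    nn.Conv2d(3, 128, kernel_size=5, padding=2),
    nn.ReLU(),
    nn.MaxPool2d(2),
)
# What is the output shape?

Input shape: (8, 3, 38, 127)
  -> after Conv2d: (8, 128, 38, 127)
  -> after ReLU: (8, 128, 38, 127)
Output shape: (8, 128, 19, 63)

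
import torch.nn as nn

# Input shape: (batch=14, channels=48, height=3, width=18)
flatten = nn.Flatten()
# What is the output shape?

Input shape: (14, 48, 3, 18)
Output shape: (14, 2592)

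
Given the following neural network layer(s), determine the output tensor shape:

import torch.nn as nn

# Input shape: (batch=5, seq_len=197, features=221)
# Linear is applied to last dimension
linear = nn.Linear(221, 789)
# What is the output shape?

Input shape: (5, 197, 221)
Output shape: (5, 197, 789)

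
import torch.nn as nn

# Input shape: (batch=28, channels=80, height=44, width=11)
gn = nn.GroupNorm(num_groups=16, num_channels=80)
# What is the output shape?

Input shape: (28, 80, 44, 11)
Output shape: (28, 80, 44, 11)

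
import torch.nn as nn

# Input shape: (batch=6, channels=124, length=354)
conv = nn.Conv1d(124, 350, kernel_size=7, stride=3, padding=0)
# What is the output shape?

Input shape: (6, 124, 354)
Output shape: (6, 350, 116)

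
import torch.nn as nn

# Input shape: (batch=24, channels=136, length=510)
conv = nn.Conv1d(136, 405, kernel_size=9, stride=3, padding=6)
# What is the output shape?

Input shape: (24, 136, 510)
Output shape: (24, 405, 172)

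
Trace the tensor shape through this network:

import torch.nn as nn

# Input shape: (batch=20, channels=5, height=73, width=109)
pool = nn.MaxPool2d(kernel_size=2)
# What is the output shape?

Input shape: (20, 5, 73, 109)
Output shape: (20, 5, 36, 54)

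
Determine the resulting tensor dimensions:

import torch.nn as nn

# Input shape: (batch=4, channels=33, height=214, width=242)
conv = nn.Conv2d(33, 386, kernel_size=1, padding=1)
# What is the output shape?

Input shape: (4, 33, 214, 242)
Output shape: (4, 386, 216, 244)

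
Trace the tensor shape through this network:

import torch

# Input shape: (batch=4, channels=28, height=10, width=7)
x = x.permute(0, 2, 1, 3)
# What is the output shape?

Input shape: (4, 28, 10, 7)
Output shape: (4, 10, 28, 7)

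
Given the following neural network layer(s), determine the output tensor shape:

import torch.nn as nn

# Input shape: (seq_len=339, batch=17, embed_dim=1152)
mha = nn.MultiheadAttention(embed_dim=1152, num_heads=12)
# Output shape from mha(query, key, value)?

Input shape: (339, 17, 1152)
Output shape: (339, 17, 1152)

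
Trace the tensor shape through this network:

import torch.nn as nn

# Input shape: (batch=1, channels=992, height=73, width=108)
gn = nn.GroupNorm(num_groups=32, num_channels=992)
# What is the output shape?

Input shape: (1, 992, 73, 108)
Output shape: (1, 992, 73, 108)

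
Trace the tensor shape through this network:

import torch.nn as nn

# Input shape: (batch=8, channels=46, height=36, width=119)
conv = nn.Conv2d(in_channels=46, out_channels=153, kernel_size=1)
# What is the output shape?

Input shape: (8, 46, 36, 119)
Output shape: (8, 153, 36, 119)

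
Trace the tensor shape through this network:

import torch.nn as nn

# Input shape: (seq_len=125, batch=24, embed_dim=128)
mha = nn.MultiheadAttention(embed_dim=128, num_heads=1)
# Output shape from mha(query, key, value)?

Input shape: (125, 24, 128)
Output shape: (125, 24, 128)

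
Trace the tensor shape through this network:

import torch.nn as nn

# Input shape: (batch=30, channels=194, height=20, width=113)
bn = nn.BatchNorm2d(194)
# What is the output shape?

Input shape: (30, 194, 20, 113)
Output shape: (30, 194, 20, 113)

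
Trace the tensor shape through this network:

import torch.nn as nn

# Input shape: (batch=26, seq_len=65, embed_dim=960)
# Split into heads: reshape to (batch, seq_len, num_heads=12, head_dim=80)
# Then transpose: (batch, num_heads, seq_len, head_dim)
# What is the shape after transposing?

Input shape: (26, 65, 960)
  -> after reshape: (26, 65, 12, 80)
Output shape: (26, 12, 65, 80)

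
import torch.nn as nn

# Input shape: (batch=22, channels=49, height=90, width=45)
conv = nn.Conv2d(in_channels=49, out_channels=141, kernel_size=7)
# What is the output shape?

Input shape: (22, 49, 90, 45)
Output shape: (22, 141, 84, 39)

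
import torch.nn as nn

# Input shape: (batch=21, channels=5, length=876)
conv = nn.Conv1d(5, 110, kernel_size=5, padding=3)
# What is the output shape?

Input shape: (21, 5, 876)
Output shape: (21, 110, 878)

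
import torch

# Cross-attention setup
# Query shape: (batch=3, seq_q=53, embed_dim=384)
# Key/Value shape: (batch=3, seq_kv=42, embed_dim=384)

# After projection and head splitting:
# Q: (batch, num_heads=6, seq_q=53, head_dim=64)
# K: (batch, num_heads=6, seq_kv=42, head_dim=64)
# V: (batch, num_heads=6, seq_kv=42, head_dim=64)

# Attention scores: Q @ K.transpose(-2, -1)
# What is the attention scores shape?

Input shape: (3, 53, 384)
Output shape: (3, 6, 53, 42)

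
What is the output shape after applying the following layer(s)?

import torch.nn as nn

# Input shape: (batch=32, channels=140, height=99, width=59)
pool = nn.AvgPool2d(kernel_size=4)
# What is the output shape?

Input shape: (32, 140, 99, 59)
Output shape: (32, 140, 24, 14)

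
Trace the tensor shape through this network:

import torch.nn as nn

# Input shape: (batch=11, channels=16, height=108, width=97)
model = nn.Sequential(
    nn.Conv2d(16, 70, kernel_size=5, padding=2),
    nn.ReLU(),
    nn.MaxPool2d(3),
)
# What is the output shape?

Input shape: (11, 16, 108, 97)
  -> after Conv2d: (11, 70, 108, 97)
  -> after ReLU: (11, 70, 108, 97)
Output shape: (11, 70, 36, 32)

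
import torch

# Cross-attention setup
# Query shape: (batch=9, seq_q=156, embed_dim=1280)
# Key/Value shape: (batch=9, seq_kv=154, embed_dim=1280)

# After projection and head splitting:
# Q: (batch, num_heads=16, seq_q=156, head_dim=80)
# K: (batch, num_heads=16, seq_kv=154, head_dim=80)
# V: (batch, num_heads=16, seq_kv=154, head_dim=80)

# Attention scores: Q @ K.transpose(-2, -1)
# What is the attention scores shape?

Input shape: (9, 156, 1280)
Output shape: (9, 16, 156, 154)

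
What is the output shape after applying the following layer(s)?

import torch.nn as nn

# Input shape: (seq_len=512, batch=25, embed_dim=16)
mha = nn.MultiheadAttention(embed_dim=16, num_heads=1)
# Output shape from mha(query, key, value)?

Input shape: (512, 25, 16)
Output shape: (512, 25, 16)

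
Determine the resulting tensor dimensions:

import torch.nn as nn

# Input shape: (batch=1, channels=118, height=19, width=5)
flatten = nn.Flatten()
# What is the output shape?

Input shape: (1, 118, 19, 5)
Output shape: (1, 11210)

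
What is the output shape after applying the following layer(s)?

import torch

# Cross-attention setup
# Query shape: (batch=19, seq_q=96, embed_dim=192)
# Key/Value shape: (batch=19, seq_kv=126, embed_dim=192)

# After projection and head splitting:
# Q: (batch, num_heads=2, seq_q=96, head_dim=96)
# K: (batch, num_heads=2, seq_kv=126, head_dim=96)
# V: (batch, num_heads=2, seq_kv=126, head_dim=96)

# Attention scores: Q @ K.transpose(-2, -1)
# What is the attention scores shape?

Input shape: (19, 96, 192)
Output shape: (19, 2, 96, 126)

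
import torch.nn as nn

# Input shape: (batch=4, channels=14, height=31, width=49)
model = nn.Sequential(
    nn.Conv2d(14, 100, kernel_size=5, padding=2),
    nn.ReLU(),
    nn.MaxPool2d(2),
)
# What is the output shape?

Input shape: (4, 14, 31, 49)
  -> after Conv2d: (4, 100, 31, 49)
  -> after ReLU: (4, 100, 31, 49)
Output shape: (4, 100, 15, 24)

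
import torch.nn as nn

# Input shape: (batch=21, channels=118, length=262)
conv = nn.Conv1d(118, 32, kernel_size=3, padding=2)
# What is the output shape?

Input shape: (21, 118, 262)
Output shape: (21, 32, 264)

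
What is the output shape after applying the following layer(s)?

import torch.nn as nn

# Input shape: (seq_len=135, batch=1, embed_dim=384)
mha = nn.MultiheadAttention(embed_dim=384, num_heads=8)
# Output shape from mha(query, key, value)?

Input shape: (135, 1, 384)
Output shape: (135, 1, 384)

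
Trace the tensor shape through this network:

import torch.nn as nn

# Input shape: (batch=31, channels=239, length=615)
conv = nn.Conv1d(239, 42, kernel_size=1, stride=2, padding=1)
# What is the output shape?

Input shape: (31, 239, 615)
Output shape: (31, 42, 309)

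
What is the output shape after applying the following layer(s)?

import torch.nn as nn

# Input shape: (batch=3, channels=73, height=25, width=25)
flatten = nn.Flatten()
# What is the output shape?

Input shape: (3, 73, 25, 25)
Output shape: (3, 45625)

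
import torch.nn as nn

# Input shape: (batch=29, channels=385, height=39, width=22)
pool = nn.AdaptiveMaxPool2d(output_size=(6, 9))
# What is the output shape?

Input shape: (29, 385, 39, 22)
Output shape: (29, 385, 6, 9)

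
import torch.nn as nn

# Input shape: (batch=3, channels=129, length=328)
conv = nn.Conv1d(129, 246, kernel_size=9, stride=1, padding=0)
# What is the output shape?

Input shape: (3, 129, 328)
Output shape: (3, 246, 320)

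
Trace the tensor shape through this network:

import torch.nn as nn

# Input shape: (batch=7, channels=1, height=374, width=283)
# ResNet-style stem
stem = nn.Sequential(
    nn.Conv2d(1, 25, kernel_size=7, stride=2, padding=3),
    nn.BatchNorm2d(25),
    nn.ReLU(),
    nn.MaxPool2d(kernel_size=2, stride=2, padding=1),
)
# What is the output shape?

Input shape: (7, 1, 374, 283)
  -> after Conv2d 7x7 stride=2: (7, 25, 187, 142)
Output shape: (7, 25, 94, 72)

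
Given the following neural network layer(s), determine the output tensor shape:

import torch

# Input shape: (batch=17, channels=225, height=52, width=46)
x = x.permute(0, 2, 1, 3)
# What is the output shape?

Input shape: (17, 225, 52, 46)
Output shape: (17, 52, 225, 46)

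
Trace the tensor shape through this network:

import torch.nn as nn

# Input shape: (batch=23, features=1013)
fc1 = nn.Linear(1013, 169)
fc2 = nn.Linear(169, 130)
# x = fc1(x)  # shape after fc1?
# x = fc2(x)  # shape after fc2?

Input shape: (23, 1013)
  -> after fc1: (23, 169)
Output shape: (23, 130)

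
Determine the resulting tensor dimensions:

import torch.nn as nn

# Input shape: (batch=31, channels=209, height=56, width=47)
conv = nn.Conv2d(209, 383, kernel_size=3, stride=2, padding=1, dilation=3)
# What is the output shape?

Input shape: (31, 209, 56, 47)
Output shape: (31, 383, 26, 22)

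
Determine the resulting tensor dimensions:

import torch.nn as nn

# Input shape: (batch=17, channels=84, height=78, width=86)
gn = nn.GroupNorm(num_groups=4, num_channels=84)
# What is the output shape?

Input shape: (17, 84, 78, 86)
Output shape: (17, 84, 78, 86)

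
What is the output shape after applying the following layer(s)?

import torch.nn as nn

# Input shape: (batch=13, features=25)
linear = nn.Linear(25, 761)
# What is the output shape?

Input shape: (13, 25)
Output shape: (13, 761)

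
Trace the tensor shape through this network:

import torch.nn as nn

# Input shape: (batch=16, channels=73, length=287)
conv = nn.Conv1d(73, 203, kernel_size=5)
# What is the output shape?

Input shape: (16, 73, 287)
Output shape: (16, 203, 283)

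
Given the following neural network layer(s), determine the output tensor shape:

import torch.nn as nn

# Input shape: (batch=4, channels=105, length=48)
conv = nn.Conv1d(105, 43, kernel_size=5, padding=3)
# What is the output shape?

Input shape: (4, 105, 48)
Output shape: (4, 43, 50)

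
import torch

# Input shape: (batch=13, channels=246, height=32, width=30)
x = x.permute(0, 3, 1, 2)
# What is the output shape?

Input shape: (13, 246, 32, 30)
Output shape: (13, 30, 246, 32)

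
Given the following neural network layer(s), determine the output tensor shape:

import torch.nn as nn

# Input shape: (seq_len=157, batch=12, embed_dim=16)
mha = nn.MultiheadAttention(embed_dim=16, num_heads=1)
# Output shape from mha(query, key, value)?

Input shape: (157, 12, 16)
Output shape: (157, 12, 16)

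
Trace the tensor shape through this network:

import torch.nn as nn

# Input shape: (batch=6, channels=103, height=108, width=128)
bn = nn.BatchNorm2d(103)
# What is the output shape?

Input shape: (6, 103, 108, 128)
Output shape: (6, 103, 108, 128)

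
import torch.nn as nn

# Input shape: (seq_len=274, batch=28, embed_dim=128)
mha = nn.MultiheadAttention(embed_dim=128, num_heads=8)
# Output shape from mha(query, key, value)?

Input shape: (274, 28, 128)
Output shape: (274, 28, 128)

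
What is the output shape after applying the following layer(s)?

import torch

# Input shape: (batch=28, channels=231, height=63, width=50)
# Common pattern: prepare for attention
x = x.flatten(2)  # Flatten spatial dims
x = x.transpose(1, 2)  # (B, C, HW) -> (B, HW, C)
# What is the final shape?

Input shape: (28, 231, 63, 50)
  -> after flatten(2): (28, 231, 3150)
Output shape: (28, 3150, 231)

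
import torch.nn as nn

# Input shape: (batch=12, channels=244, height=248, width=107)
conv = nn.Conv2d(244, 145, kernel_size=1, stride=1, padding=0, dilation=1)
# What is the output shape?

Input shape: (12, 244, 248, 107)
Output shape: (12, 145, 248, 107)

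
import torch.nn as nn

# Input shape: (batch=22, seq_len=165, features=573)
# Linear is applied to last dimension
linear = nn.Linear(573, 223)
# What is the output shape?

Input shape: (22, 165, 573)
Output shape: (22, 165, 223)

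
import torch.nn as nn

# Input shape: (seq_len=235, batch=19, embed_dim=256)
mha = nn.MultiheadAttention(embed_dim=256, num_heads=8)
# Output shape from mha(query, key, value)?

Input shape: (235, 19, 256)
Output shape: (235, 19, 256)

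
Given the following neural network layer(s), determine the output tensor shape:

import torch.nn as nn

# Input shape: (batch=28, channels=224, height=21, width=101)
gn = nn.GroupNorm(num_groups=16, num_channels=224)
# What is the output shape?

Input shape: (28, 224, 21, 101)
Output shape: (28, 224, 21, 101)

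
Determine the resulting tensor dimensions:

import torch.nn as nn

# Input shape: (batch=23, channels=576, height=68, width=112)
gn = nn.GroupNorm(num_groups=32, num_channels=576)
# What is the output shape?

Input shape: (23, 576, 68, 112)
Output shape: (23, 576, 68, 112)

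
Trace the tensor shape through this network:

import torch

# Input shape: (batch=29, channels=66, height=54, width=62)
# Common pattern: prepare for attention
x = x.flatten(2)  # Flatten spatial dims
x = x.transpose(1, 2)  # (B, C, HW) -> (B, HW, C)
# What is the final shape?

Input shape: (29, 66, 54, 62)
  -> after flatten(2): (29, 66, 3348)
Output shape: (29, 3348, 66)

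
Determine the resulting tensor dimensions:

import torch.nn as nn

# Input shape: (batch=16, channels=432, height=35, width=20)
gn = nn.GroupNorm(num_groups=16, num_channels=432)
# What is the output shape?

Input shape: (16, 432, 35, 20)
Output shape: (16, 432, 35, 20)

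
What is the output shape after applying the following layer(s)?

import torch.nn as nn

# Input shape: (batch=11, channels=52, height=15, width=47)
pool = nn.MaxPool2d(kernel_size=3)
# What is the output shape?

Input shape: (11, 52, 15, 47)
Output shape: (11, 52, 5, 15)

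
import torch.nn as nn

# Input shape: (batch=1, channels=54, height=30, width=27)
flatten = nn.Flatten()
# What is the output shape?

Input shape: (1, 54, 30, 27)
Output shape: (1, 43740)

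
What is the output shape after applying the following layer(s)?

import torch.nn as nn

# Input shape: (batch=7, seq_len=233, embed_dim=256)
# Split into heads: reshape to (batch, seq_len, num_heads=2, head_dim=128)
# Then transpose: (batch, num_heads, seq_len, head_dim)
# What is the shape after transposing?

Input shape: (7, 233, 256)
  -> after reshape: (7, 233, 2, 128)
Output shape: (7, 2, 233, 128)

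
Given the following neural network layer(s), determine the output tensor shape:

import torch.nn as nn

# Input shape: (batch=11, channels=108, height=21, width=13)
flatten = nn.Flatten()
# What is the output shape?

Input shape: (11, 108, 21, 13)
Output shape: (11, 29484)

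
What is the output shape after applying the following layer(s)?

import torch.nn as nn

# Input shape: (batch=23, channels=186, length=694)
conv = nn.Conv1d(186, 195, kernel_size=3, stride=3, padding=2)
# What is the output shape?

Input shape: (23, 186, 694)
Output shape: (23, 195, 232)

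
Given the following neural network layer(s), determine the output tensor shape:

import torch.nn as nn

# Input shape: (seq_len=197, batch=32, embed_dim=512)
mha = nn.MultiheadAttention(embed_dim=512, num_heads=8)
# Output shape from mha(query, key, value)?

Input shape: (197, 32, 512)
Output shape: (197, 32, 512)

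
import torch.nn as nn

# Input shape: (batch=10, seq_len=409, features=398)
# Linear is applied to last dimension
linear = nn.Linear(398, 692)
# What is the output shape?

Input shape: (10, 409, 398)
Output shape: (10, 409, 692)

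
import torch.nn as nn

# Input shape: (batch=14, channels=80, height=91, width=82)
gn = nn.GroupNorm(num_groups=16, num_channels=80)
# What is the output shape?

Input shape: (14, 80, 91, 82)
Output shape: (14, 80, 91, 82)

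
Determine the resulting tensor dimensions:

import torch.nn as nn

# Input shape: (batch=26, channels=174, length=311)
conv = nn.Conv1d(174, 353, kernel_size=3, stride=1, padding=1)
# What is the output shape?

Input shape: (26, 174, 311)
Output shape: (26, 353, 311)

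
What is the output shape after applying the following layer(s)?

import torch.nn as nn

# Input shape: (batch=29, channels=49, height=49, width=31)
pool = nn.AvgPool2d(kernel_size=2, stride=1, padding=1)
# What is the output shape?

Input shape: (29, 49, 49, 31)
Output shape: (29, 49, 50, 32)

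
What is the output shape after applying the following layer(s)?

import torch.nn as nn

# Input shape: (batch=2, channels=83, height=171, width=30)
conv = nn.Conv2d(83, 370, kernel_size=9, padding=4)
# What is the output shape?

Input shape: (2, 83, 171, 30)
Output shape: (2, 370, 171, 30)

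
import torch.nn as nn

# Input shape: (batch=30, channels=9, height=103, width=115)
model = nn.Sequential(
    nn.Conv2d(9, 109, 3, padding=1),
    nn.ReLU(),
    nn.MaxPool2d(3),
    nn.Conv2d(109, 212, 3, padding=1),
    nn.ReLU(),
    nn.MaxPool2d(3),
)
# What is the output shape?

Input shape: (30, 9, 103, 115)
  -> after first Conv2d: (30, 109, 103, 115)
  -> after first MaxPool2d: (30, 109, 34, 38)
  -> after second Conv2d: (30, 212, 34, 38)
Output shape: (30, 212, 11, 12)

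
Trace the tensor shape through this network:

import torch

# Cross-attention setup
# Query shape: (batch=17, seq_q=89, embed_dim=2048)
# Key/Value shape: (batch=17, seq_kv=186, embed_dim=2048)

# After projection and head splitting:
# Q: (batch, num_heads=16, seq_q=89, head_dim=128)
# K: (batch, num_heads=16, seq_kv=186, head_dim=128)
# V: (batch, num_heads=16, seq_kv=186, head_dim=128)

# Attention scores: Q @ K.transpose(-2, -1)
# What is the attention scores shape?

Input shape: (17, 89, 2048)
Output shape: (17, 16, 89, 186)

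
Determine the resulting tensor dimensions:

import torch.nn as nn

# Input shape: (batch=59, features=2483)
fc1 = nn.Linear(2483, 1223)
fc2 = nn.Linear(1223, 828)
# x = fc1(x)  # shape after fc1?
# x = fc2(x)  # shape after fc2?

Input shape: (59, 2483)
  -> after fc1: (59, 1223)
Output shape: (59, 828)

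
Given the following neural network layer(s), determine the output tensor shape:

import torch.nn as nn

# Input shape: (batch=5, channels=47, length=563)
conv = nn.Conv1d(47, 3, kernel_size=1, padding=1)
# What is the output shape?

Input shape: (5, 47, 563)
Output shape: (5, 3, 565)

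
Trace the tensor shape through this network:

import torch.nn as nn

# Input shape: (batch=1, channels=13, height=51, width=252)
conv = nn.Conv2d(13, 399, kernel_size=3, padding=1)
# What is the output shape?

Input shape: (1, 13, 51, 252)
Output shape: (1, 399, 51, 252)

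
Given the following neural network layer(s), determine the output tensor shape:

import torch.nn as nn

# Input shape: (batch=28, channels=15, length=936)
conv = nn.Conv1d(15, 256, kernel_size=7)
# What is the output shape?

Input shape: (28, 15, 936)
Output shape: (28, 256, 930)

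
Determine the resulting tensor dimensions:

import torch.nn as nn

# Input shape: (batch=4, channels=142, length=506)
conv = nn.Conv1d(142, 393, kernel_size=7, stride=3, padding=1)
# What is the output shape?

Input shape: (4, 142, 506)
Output shape: (4, 393, 168)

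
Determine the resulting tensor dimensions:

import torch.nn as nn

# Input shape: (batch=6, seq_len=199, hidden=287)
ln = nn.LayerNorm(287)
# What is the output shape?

Input shape: (6, 199, 287)
Output shape: (6, 199, 287)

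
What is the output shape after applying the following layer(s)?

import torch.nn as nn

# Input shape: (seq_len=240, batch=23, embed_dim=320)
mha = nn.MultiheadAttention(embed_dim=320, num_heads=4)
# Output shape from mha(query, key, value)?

Input shape: (240, 23, 320)
Output shape: (240, 23, 320)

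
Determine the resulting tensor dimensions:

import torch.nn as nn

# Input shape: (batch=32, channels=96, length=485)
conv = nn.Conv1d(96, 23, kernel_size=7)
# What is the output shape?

Input shape: (32, 96, 485)
Output shape: (32, 23, 479)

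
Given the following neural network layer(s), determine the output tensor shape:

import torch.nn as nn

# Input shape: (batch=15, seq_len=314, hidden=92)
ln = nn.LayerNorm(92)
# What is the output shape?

Input shape: (15, 314, 92)
Output shape: (15, 314, 92)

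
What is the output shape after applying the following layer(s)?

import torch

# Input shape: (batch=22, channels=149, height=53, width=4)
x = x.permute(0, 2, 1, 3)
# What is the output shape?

Input shape: (22, 149, 53, 4)
Output shape: (22, 53, 149, 4)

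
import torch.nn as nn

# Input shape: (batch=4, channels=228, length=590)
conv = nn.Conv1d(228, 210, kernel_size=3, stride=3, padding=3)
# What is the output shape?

Input shape: (4, 228, 590)
Output shape: (4, 210, 198)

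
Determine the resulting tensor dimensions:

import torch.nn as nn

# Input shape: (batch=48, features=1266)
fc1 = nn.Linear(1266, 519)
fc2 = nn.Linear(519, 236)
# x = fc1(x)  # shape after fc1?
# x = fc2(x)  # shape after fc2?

Input shape: (48, 1266)
  -> after fc1: (48, 519)
Output shape: (48, 236)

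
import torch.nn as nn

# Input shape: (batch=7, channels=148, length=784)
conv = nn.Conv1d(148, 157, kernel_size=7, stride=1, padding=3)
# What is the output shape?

Input shape: (7, 148, 784)
Output shape: (7, 157, 784)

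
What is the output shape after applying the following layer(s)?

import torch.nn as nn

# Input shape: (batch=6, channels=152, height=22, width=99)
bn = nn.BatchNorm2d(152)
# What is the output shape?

Input shape: (6, 152, 22, 99)
Output shape: (6, 152, 22, 99)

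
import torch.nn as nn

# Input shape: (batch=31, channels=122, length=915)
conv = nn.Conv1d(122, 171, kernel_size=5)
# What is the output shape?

Input shape: (31, 122, 915)
Output shape: (31, 171, 911)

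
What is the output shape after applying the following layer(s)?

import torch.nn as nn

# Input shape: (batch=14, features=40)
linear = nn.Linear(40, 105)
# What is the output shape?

Input shape: (14, 40)
Output shape: (14, 105)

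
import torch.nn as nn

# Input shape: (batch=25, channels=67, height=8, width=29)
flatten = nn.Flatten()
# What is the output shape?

Input shape: (25, 67, 8, 29)
Output shape: (25, 15544)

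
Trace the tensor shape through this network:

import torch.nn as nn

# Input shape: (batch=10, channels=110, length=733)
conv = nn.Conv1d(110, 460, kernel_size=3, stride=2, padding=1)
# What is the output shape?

Input shape: (10, 110, 733)
Output shape: (10, 460, 367)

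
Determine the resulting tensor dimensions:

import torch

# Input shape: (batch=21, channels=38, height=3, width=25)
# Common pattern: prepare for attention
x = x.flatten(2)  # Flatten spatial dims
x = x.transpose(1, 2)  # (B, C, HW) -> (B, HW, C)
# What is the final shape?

Input shape: (21, 38, 3, 25)
  -> after flatten(2): (21, 38, 75)
Output shape: (21, 75, 38)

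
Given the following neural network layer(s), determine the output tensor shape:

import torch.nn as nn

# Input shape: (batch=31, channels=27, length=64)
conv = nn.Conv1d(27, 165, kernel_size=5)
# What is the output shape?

Input shape: (31, 27, 64)
Output shape: (31, 165, 60)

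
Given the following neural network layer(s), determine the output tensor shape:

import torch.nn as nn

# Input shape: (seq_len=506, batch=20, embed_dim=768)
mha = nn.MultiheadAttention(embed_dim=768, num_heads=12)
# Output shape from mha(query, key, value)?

Input shape: (506, 20, 768)
Output shape: (506, 20, 768)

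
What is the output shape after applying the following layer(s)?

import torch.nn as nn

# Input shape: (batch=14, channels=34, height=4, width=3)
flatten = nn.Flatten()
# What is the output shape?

Input shape: (14, 34, 4, 3)
Output shape: (14, 408)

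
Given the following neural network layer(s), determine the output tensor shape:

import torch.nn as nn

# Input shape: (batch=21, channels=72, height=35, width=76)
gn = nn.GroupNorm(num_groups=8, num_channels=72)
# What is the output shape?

Input shape: (21, 72, 35, 76)
Output shape: (21, 72, 35, 76)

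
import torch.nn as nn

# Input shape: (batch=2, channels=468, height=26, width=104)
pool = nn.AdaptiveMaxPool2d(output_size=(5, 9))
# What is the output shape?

Input shape: (2, 468, 26, 104)
Output shape: (2, 468, 5, 9)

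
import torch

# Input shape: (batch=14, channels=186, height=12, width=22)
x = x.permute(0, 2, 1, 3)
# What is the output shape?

Input shape: (14, 186, 12, 22)
Output shape: (14, 12, 186, 22)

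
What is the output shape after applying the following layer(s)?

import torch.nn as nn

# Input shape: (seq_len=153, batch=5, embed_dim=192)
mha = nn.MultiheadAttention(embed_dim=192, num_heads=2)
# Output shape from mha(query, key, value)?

Input shape: (153, 5, 192)
Output shape: (153, 5, 192)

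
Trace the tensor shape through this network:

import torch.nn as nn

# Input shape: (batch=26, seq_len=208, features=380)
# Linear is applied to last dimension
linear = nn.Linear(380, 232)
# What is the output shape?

Input shape: (26, 208, 380)
Output shape: (26, 208, 232)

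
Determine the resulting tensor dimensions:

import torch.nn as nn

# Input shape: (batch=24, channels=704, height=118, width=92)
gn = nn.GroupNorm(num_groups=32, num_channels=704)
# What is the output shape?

Input shape: (24, 704, 118, 92)
Output shape: (24, 704, 118, 92)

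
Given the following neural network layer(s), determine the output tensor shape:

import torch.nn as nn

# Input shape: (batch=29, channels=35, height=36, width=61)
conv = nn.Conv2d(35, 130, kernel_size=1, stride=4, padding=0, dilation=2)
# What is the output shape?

Input shape: (29, 35, 36, 61)
Output shape: (29, 130, 9, 16)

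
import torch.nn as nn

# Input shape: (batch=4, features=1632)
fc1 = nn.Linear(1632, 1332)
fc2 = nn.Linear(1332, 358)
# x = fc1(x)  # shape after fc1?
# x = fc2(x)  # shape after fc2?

Input shape: (4, 1632)
  -> after fc1: (4, 1332)
Output shape: (4, 358)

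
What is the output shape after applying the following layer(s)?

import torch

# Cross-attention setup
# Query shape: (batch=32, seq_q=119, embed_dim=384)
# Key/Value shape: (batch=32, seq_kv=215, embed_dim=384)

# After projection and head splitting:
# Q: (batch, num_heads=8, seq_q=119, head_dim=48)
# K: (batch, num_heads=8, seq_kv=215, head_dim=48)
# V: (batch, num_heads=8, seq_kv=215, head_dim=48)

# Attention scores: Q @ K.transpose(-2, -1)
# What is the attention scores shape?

Input shape: (32, 119, 384)
Output shape: (32, 8, 119, 215)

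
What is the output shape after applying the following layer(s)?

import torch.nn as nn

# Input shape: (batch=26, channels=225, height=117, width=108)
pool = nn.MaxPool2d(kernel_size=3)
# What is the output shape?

Input shape: (26, 225, 117, 108)
Output shape: (26, 225, 39, 36)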